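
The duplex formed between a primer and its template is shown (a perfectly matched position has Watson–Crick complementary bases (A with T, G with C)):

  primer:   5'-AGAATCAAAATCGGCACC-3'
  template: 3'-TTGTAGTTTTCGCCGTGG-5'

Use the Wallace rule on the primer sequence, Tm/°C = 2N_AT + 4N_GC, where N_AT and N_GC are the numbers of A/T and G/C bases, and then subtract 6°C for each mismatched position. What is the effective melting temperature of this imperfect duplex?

Primer base counts: A=8, T=2, G=3, C=5 → A+T=10, G+C=8
Perfect-match Tm = 2(10) + 4(8) = 20 + 32 = 52°C
Mismatches (positions where the bases are not complementary): 3 (at positions 2, 3, 11)
Effective Tm = 52 − 3×6 = 52 − 18 = 34°C

34°C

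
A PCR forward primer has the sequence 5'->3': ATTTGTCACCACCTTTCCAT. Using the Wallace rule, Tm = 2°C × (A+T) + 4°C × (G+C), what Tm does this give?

T=8, C=7, G=1, A=4
A+T = 12, G+C = 8
Tm = 4·8 + 2·12 = 32 + 24 = 56°C

56°C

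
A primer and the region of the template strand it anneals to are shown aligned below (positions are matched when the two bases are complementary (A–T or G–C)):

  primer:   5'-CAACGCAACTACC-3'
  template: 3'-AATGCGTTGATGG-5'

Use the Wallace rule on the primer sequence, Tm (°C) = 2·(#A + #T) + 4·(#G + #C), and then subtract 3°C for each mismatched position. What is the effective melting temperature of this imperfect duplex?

Primer base counts: A=5, T=1, G=1, C=6 → A+T=6, G+C=7
Perfect-match Tm = 2(6) + 4(7) = 12 + 28 = 40°C
Mismatches (positions where the bases are not complementary): 2 (at positions 1, 2)
Effective Tm = 40 − 2×3 = 40 − 6 = 34°C

34°C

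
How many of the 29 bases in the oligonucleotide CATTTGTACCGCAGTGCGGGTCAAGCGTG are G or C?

17

Base counts: A=5, G=10, T=7, C=7
Total G or C: 10 + 7 = 17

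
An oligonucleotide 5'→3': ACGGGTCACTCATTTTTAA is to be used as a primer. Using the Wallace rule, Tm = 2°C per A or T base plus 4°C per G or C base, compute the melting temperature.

Scanning the sequence gives T=7, A=5, C=4, G=3.
AT pairs contribute 12, GC pairs contribute 7.
Tm = 4·7 + 2·12 = 28 + 24 = 52°C

52°C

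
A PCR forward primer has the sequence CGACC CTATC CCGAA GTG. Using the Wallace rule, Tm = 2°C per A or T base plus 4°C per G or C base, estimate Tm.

Counting bases: G=4, C=7, T=3, A=4
A+T = 7, G+C = 11
Tm = 4·11 + 2·7 = 44 + 14 = 58°C

58°C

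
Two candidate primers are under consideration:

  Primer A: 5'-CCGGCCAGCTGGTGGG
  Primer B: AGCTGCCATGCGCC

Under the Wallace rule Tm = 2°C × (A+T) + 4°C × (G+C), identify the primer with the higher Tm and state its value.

Primer A: A+T=3, G+C=13 → Tm = 2(3)+4(13) = 58°C
Primer B: A+T=4, G+C=10 → Tm = 2(4)+4(10) = 48°C
58°C vs 48°C → primer A is higher.

Primer A, 58°C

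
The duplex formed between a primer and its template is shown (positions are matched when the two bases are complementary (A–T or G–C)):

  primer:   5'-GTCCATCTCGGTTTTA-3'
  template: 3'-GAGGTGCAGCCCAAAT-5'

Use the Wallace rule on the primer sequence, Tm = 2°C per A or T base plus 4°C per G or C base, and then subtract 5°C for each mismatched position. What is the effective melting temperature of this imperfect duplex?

Primer base counts: A=2, T=7, G=3, C=4 → A+T=9, G+C=7
Perfect-match Tm = 2(9) + 4(7) = 18 + 28 = 46°C
Mismatches (positions where the bases are not complementary): 4 (at positions 1, 6, 7, 12)
Effective Tm = 46 − 4×5 = 46 − 20 = 26°C

26°C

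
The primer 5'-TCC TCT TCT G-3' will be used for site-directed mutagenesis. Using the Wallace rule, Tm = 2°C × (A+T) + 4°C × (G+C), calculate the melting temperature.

30°C

Counting bases: T=5, G=1, C=4, A=0
AT pairs contribute 5, GC pairs contribute 5.
Tm = 2×5 + 4×5 = 30°C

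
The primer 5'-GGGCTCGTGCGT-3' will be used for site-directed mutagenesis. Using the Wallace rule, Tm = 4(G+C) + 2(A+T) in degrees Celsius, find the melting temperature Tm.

Counting bases: A=0, C=3, G=6, T=3
AT pairs contribute 3, GC pairs contribute 9.
Tm = 4·9 + 2·3 = 36 + 6 = 42°C

42°C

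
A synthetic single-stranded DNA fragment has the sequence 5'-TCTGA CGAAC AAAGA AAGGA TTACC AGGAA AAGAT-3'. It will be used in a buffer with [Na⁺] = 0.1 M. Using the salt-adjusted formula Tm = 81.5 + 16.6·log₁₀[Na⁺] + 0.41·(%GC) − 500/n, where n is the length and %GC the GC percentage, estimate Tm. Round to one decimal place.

65.8°C

Length n = 35. Scanning the sequence gives C=5, T=5, G=8, A=17.
G+C = 13, so %GC = 13/35 × 100 = 37.143%
Salt term: 16.6 × (-1) = -16.6
GC term: 0.41 × 37.143 = 15.229; length term: −500/35 = −14.286
Tm = 81.5 + (-16.6) + 15.229 − 14.286 = 65.843 → 65.8°C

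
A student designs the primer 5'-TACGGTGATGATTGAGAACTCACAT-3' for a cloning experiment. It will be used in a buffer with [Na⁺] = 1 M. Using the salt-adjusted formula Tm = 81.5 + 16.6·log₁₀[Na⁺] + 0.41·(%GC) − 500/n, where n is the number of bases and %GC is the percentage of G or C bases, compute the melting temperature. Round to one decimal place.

77.9°C

Length n = 25. Scanning the sequence gives G=6, T=7, C=4, A=8.
G+C = 10, so %GC = 10/25 × 100 = 40%
Salt term: 16.6 × (0) = 0
GC term: 0.41 × 40 = 16.4; length term: −500/25 = −20
Tm = 81.5 + (0) + 16.4 − 20 = 77.9 → 77.9°C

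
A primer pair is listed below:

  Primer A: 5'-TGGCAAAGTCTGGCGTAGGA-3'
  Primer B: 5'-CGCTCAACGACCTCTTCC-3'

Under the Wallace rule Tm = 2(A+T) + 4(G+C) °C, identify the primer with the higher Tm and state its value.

Primer A: A+T=9, G+C=11 → Tm = 2(9)+4(11) = 62°C
Primer B: A+T=7, G+C=11 → Tm = 2(7)+4(11) = 58°C
62°C vs 58°C → primer A is higher.

Primer A, 62°C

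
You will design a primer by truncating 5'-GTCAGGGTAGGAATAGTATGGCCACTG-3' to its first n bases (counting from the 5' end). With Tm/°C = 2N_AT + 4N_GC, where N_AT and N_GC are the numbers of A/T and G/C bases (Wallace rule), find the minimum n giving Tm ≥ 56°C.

n = 20

First 19 bases: GTCAGGGTAGGAATAGTAT → Tm = 54°C (< 56°C)
First 20 bases: GTCAGGGTAGGAATAGTATG → Tm = 58°C (≥ 56°C)
Since every base adds ≥2°C, Tm only increases with n, so the threshold is first crossed at n = 20.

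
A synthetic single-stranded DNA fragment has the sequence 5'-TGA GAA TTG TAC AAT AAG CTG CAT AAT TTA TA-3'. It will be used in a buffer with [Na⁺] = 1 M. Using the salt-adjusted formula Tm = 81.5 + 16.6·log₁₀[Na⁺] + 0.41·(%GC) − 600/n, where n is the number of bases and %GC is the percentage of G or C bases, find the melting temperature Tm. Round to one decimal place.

Length n = 32. Scanning the sequence gives A=13, T=11, C=3, G=5.
G+C = 8, so %GC = 8/32 × 100 = 25%
Salt term: 16.6 × (0) = 0
GC term: 0.41 × 25 = 10.25; length term: −600/32 = −18.75
Tm = 81.5 + (0) + 10.25 − 18.75 = 73 → 73.0°C

73.0°C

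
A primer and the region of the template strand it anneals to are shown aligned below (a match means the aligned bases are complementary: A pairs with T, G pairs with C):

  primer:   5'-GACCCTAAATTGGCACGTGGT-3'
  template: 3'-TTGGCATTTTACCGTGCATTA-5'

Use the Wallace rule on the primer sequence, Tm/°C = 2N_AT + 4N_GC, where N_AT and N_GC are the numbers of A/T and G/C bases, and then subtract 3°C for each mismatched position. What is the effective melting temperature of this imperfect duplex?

Primer base counts: A=5, T=5, G=6, C=5 → A+T=10, G+C=11
Perfect-match Tm = 2(10) + 4(11) = 20 + 44 = 64°C
Mismatches (positions where the bases are not complementary): 5 (at positions 1, 5, 10, 19, 20)
Effective Tm = 64 − 5×3 = 64 − 15 = 49°C

49°C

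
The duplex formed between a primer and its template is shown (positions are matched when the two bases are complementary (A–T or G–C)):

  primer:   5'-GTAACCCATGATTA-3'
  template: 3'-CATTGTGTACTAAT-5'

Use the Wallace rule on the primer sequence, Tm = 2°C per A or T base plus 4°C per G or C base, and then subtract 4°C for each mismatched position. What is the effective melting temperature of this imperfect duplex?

34°C

Primer base counts: A=5, T=4, G=2, C=3 → A+T=9, G+C=5
Perfect-match Tm = 2(9) + 4(5) = 18 + 20 = 38°C
Mismatches (positions where the bases are not complementary): 1 (at position 6)
Effective Tm = 38 − 1×4 = 38 − 4 = 34°C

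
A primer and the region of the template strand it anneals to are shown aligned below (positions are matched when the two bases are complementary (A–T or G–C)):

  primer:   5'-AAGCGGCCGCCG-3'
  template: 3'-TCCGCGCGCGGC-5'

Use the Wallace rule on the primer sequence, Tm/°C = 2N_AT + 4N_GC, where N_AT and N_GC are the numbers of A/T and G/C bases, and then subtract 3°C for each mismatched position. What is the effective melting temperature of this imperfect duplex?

35°C

Primer base counts: A=2, T=0, G=5, C=5 → A+T=2, G+C=10
Perfect-match Tm = 2(2) + 4(10) = 4 + 40 = 44°C
Mismatches (positions where the bases are not complementary): 3 (at positions 2, 6, 7)
Effective Tm = 44 − 3×3 = 44 − 9 = 35°C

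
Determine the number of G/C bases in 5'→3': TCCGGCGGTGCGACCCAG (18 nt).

G=7, A=2, T=2, C=7
Total G or C: 7 + 7 = 14

14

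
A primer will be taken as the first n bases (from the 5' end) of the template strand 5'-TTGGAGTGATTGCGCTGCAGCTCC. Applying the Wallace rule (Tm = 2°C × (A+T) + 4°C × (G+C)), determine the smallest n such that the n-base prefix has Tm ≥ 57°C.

First 18 bases: TTGGAGTGATTGCGCTGC → Tm = 56°C (< 57°C)
First 19 bases: TTGGAGTGATTGCGCTGCA → Tm = 58°C (≥ 57°C)
Each additional base adds 2°C (A/T) or 4°C (G/C), so Tm is non-decreasing in n; n = 19 is the first length to reach 57°C.

n = 19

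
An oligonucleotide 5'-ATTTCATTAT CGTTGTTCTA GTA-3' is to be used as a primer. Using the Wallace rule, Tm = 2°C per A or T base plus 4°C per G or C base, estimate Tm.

Base counts: A=5, C=3, T=12, G=3
A+T = 17, G+C = 6
Tm = 2×17 + 4×6 = 58°C

58°C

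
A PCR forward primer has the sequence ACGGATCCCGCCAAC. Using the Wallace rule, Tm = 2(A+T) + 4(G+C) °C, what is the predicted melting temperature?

50°C

G=3, C=7, A=4, T=1
AT pairs contribute 5, GC pairs contribute 10.
Tm = 2(5) + 4(10) = 10 + 40 = 50°C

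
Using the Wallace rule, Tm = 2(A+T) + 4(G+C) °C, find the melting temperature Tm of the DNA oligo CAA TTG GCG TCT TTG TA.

48°C

Base counts: T=7, G=4, C=3, A=3
AT pairs contribute 10, GC pairs contribute 7.
Tm = 2(10) + 4(7) = 20 + 28 = 48°C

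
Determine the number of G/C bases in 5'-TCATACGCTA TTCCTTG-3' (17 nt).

7

Scanning the sequence gives C=5, G=2, T=7, A=3.
G+C = 2 + 5 = 7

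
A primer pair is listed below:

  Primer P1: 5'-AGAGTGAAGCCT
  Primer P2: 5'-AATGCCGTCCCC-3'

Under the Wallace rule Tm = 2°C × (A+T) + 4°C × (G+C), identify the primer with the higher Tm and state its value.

Primer P1: A+T=6, G+C=6 → Tm = 2(6)+4(6) = 36°C
Primer P2: A+T=4, G+C=8 → Tm = 2(4)+4(8) = 40°C
36°C vs 40°C → primer P2 is higher.

Primer P2, 40°C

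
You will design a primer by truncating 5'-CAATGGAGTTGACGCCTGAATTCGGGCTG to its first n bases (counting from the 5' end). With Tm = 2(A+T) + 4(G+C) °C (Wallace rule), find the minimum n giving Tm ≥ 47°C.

First 15 bases: CAATGGAGTTGACGC → Tm = 46°C (< 47°C)
First 16 bases: CAATGGAGTTGACGCC → Tm = 50°C (≥ 47°C)
Each additional base adds 2°C (A/T) or 4°C (G/C), so Tm is non-decreasing in n; n = 16 is the first length to reach 47°C.

n = 16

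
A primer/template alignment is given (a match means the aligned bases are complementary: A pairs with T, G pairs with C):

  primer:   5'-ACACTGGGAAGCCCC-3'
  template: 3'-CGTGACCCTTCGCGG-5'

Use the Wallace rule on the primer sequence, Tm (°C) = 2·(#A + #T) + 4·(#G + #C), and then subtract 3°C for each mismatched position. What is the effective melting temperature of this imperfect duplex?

44°C

Primer base counts: A=4, T=1, G=4, C=6 → A+T=5, G+C=10
Perfect-match Tm = 2(5) + 4(10) = 10 + 40 = 50°C
Mismatches (positions where the bases are not complementary): 2 (at positions 1, 13)
Effective Tm = 50 − 2×3 = 50 − 6 = 44°C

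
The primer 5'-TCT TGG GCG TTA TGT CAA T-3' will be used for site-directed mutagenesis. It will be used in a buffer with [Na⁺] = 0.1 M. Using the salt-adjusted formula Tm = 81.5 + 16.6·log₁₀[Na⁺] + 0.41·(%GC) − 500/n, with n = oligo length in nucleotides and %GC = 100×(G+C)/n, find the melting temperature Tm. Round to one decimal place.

55.8°C

Length n = 19. Counting bases: C=3, A=3, T=8, G=5
G+C = 8, so %GC = 8/19 × 100 = 42.105%
Salt term: 16.6 × (-1) = -16.6
GC term: 0.41 × 42.105 = 17.263; length term: −500/19 = −26.316
Tm = 81.5 + (-16.6) + 17.263 − 26.316 = 55.847 → 55.8°C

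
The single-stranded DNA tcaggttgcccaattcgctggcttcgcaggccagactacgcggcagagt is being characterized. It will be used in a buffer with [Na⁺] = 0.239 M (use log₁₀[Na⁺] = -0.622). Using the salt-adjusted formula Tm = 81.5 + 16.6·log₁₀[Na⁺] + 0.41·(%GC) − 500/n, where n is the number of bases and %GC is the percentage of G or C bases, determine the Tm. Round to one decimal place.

Length n = 49. Scanning the sequence gives C=15, T=10, A=9, G=15.
G+C = 30, so %GC = 30/49 × 100 = 61.224%
Salt term: 16.6 × (-0.622) = -10.325
GC term: 0.41 × 61.224 = 25.102; length term: −500/49 = −10.204
Tm = 81.5 + (-10.325) + 25.102 − 10.204 = 86.073 → 86.1°C

86.1°C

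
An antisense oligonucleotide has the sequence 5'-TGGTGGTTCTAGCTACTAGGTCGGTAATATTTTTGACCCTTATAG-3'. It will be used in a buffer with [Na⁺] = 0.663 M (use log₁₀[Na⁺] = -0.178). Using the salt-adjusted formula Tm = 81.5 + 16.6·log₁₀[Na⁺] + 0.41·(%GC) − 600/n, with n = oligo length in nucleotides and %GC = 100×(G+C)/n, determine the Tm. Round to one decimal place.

Length n = 45. Base counts: T=18, C=7, A=9, G=11
G+C = 18, so %GC = 18/45 × 100 = 40%
Salt term: 16.6 × (-0.178) = -2.955
GC term: 0.41 × 40 = 16.4; length term: −600/45 = −13.333
Tm = 81.5 + (-2.955) + 16.4 − 13.333 = 81.612 → 81.6°C

81.6°C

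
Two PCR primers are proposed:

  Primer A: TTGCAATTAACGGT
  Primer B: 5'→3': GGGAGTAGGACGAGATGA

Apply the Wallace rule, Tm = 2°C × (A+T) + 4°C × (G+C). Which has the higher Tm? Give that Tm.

Primer B, 56°C

Primer A: A+T=9, G+C=5 → Tm = 2(9)+4(5) = 38°C
Primer B: A+T=8, G+C=10 → Tm = 2(8)+4(10) = 56°C
38°C vs 56°C → primer B is higher.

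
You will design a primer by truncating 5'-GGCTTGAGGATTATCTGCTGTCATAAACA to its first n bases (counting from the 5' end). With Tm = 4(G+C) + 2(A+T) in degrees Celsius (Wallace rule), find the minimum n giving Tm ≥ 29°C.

First 8 bases: GGCTTGAG → Tm = 26°C (< 29°C)
First 9 bases: GGCTTGAGG → Tm = 30°C (≥ 29°C)
Since every base adds ≥2°C, Tm only increases with n, so the threshold is first crossed at n = 9.

n = 9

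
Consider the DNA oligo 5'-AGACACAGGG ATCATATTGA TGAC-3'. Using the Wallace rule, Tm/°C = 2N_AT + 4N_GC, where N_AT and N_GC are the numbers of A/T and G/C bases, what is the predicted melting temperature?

68°C

Scanning the sequence gives G=6, T=5, C=4, A=9.
A+T = 14, G+C = 10
Tm = 2(14) + 4(10) = 28 + 40 = 68°C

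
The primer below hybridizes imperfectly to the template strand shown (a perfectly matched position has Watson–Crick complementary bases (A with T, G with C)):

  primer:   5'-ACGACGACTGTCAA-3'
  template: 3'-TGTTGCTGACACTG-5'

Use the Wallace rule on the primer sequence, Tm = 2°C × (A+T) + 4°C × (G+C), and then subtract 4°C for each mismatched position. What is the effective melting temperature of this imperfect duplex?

30°C

Primer base counts: A=5, T=2, G=3, C=4 → A+T=7, G+C=7
Perfect-match Tm = 2(7) + 4(7) = 14 + 28 = 42°C
Mismatches (positions where the bases are not complementary): 3 (at positions 3, 12, 14)
Effective Tm = 42 − 3×4 = 42 − 12 = 30°C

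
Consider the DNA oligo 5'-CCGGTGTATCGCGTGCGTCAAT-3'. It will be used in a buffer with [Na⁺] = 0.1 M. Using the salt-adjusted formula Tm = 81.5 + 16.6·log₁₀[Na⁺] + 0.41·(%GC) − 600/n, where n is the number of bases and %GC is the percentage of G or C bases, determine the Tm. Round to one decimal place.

61.9°C

Length n = 22. Counting bases: G=7, C=6, A=3, T=6
G+C = 13, so %GC = 13/22 × 100 = 59.091%
Salt term: 16.6 × (-1) = -16.6
GC term: 0.41 × 59.091 = 24.227; length term: −600/22 = −27.273
Tm = 81.5 + (-16.6) + 24.227 − 27.273 = 61.854 → 61.9°C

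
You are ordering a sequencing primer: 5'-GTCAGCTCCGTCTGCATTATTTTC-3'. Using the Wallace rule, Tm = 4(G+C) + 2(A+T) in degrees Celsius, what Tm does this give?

T=10, C=7, A=3, G=4
So N_AT = 13 and N_GC = 11.
Tm = 2(13) + 4(11) = 26 + 44 = 70°C

70°C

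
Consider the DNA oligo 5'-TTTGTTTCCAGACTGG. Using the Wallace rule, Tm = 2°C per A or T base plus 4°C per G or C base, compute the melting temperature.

46°C

Scanning the sequence gives G=4, T=7, C=3, A=2.
So N_AT = 9 and N_GC = 7.
Tm = 2×9 + 4×7 = 46°C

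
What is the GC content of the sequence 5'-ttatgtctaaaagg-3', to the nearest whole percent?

Base counts: G=3, C=1, A=5, T=5
G+C = 3 + 1 = 4 out of 14 bases
%GC = 4/14 × 100 = 28.57% ≈ 29%

29%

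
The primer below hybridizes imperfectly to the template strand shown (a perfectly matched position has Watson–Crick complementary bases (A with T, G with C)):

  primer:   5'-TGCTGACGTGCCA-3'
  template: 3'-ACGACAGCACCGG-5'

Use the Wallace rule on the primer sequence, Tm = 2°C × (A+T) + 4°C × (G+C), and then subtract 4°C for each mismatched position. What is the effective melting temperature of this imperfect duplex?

30°C

Primer base counts: A=2, T=3, G=4, C=4 → A+T=5, G+C=8
Perfect-match Tm = 2(5) + 4(8) = 10 + 32 = 42°C
Mismatches (positions where the bases are not complementary): 3 (at positions 6, 11, 13)
Effective Tm = 42 − 3×4 = 42 − 12 = 30°C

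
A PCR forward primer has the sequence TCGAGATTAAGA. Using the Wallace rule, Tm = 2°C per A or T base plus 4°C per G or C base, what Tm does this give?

32°C

A=5, G=3, C=1, T=3
So N_AT = 8 and N_GC = 4.
Tm = 4·4 + 2·8 = 16 + 16 = 32°C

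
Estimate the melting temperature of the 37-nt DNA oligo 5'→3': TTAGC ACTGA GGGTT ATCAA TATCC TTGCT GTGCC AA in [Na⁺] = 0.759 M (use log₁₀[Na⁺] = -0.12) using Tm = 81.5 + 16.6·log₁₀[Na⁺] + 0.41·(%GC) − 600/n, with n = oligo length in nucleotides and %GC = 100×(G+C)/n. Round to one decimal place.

81.0°C

Length n = 37. Base counts: C=8, A=9, G=8, T=12
G+C = 16, so %GC = 16/37 × 100 = 43.243%
Salt term: 16.6 × (-0.12) = -1.992
GC term: 0.41 × 43.243 = 17.73; length term: −600/37 = −16.216
Tm = 81.5 + (-1.992) + 17.73 − 16.216 = 81.022 → 81.0°C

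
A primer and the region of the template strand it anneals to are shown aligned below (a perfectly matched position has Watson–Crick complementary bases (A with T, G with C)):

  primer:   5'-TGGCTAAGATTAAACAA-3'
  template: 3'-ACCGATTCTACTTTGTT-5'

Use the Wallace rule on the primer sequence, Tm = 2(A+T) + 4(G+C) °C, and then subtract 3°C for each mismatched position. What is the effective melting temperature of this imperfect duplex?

41°C

Primer base counts: A=8, T=4, G=3, C=2 → A+T=12, G+C=5
Perfect-match Tm = 2(12) + 4(5) = 24 + 20 = 44°C
Mismatches (positions where the bases are not complementary): 1 (at position 11)
Effective Tm = 44 − 1×3 = 44 − 3 = 41°C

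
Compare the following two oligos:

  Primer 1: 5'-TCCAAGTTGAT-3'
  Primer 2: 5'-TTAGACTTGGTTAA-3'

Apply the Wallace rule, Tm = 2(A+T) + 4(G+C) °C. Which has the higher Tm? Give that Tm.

Primer 1: A+T=7, G+C=4 → Tm = 2(7)+4(4) = 30°C
Primer 2: A+T=10, G+C=4 → Tm = 2(10)+4(4) = 36°C
30°C vs 36°C → primer 2 is higher.

Primer 2, 36°C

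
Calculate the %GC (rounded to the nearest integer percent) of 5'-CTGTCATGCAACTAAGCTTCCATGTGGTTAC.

45%

Counting bases: A=7, C=8, T=10, G=6
G+C = 6 + 8 = 14 out of 31 bases
%GC = 14/31 × 100 = 45.16% ≈ 45%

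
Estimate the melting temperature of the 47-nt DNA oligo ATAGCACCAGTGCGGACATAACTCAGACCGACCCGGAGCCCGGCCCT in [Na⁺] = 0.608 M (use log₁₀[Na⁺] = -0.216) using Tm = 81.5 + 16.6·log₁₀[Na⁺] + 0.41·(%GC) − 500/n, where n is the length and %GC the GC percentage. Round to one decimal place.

93.4°C

Length n = 47. Base counts: T=5, A=12, C=18, G=12
G+C = 30, so %GC = 30/47 × 100 = 63.83%
Salt term: 16.6 × (-0.216) = -3.586
GC term: 0.41 × 63.83 = 26.17; length term: −500/47 = −10.638
Tm = 81.5 + (-3.586) + 26.17 − 10.638 = 93.446 → 93.4°C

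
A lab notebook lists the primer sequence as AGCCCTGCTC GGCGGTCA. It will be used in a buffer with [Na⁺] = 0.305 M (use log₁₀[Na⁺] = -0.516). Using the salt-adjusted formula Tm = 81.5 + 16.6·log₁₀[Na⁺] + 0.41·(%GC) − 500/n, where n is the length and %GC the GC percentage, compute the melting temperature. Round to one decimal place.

Length n = 18. Base counts: G=6, T=3, A=2, C=7
G+C = 13, so %GC = 13/18 × 100 = 72.222%
Salt term: 16.6 × (-0.516) = -8.566
GC term: 0.41 × 72.222 = 29.611; length term: −500/18 = −27.778
Tm = 81.5 + (-8.566) + 29.611 − 27.778 = 74.767 → 74.8°C

74.8°C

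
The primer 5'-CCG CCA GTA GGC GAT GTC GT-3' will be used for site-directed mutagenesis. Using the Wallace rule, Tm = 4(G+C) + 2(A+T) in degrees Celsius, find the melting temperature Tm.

66°C

G=7, T=4, A=3, C=6
A+T = 7, G+C = 13
Tm = 2(7) + 4(13) = 14 + 52 = 66°C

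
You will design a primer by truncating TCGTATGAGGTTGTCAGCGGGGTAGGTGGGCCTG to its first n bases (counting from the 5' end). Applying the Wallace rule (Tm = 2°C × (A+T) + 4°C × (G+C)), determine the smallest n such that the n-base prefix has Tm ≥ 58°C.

n = 19

First 18 bases: TCGTATGAGGTTGTCAGC → Tm = 54°C (< 58°C)
First 19 bases: TCGTATGAGGTTGTCAGCG → Tm = 58°C (≥ 58°C)
Since every base adds ≥2°C, Tm only increases with n, so the threshold is first crossed at n = 19.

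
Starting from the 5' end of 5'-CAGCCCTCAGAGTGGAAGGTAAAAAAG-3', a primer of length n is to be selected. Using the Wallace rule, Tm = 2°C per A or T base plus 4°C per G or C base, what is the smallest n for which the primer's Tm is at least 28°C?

n = 8

First 7 bases: CAGCCCT → Tm = 24°C (< 28°C)
First 8 bases: CAGCCCTC → Tm = 28°C (≥ 28°C)
Since every base adds ≥2°C, Tm only increases with n, so the threshold is first crossed at n = 8.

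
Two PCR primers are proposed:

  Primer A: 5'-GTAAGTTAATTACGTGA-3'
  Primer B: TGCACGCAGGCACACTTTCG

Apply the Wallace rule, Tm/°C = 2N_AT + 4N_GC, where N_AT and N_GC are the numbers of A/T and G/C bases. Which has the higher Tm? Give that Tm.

Primer A: A+T=12, G+C=5 → Tm = 2(12)+4(5) = 44°C
Primer B: A+T=8, G+C=12 → Tm = 2(8)+4(12) = 64°C
44°C vs 64°C → primer B is higher.

Primer B, 64°C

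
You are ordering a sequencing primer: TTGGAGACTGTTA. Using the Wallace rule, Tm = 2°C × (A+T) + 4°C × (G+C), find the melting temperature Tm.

36°C

Scanning the sequence gives C=1, A=3, G=4, T=5.
AT pairs contribute 8, GC pairs contribute 5.
Tm = 2×8 + 4×5 = 36°C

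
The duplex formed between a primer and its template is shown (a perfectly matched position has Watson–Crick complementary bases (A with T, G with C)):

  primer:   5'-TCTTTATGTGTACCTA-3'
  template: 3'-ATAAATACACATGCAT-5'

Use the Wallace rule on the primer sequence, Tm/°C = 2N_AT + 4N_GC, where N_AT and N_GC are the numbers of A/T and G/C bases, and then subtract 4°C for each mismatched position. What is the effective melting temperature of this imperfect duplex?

34°C

Primer base counts: A=3, T=8, G=2, C=3 → A+T=11, G+C=5
Perfect-match Tm = 2(11) + 4(5) = 22 + 20 = 42°C
Mismatches (positions where the bases are not complementary): 2 (at positions 2, 14)
Effective Tm = 42 − 2×4 = 42 − 8 = 34°C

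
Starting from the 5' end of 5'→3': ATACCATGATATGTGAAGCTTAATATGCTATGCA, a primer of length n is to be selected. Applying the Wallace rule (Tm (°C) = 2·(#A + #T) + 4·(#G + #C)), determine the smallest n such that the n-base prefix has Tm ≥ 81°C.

First 31 bases: ATACCATGATATGTGAAGCTTAATATGCTAT → Tm = 80°C (< 81°C)
First 32 bases: ATACCATGATATGTGAAGCTTAATATGCTATG → Tm = 84°C (≥ 81°C)
Since every base adds ≥2°C, Tm only increases with n, so the threshold is first crossed at n = 32.

n = 32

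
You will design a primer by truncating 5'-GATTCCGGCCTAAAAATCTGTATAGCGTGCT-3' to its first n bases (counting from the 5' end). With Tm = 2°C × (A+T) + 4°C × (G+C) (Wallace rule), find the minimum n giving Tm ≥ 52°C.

n = 18

First 17 bases: GATTCCGGCCTAAAAAT → Tm = 48°C (< 52°C)
First 18 bases: GATTCCGGCCTAAAAATC → Tm = 52°C (≥ 52°C)
Each additional base adds 2°C (A/T) or 4°C (G/C), so Tm is non-decreasing in n; n = 18 is the first length to reach 52°C.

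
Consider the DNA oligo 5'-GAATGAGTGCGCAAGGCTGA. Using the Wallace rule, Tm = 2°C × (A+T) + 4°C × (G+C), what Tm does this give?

G=8, A=6, T=3, C=3
AT pairs contribute 9, GC pairs contribute 11.
Tm = 4·11 + 2·9 = 44 + 18 = 62°C

62°C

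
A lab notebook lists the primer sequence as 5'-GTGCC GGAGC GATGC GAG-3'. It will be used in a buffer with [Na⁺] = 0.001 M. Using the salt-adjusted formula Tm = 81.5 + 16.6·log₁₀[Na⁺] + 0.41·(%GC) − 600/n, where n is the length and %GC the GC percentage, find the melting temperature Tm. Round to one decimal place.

28.0°C

Length n = 18. Counting bases: T=2, G=9, C=4, A=3
G+C = 13, so %GC = 13/18 × 100 = 72.222%
Salt term: 16.6 × (-3) = -49.8
GC term: 0.41 × 72.222 = 29.611; length term: −600/18 = −33.333
Tm = 81.5 + (-49.8) + 29.611 − 33.333 = 27.978 → 28.0°C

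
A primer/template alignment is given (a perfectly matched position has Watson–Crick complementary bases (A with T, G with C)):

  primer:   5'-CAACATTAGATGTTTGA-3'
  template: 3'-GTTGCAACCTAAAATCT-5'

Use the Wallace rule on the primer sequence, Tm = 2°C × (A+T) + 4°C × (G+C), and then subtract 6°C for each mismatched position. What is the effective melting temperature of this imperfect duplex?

20°C

Primer base counts: A=6, T=6, G=3, C=2 → A+T=12, G+C=5
Perfect-match Tm = 2(12) + 4(5) = 24 + 20 = 44°C
Mismatches (positions where the bases are not complementary): 4 (at positions 5, 8, 12, 15)
Effective Tm = 44 − 4×6 = 44 − 24 = 20°C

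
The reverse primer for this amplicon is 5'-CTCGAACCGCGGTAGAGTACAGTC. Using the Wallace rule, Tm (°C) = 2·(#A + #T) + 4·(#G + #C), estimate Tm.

76°C

Counting bases: T=4, C=7, G=7, A=6
A+T = 10, G+C = 14
Tm = 2×10 + 4×14 = 76°C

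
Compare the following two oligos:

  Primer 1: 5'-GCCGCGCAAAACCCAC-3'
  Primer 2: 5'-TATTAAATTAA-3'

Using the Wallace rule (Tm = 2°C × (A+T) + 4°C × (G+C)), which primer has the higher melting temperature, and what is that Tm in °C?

Primer 1: A+T=5, G+C=11 → Tm = 2(5)+4(11) = 54°C
Primer 2: A+T=11, G+C=0 → Tm = 2(11)+4(0) = 22°C
54°C vs 22°C → primer 1 is higher.

Primer 1, 54°C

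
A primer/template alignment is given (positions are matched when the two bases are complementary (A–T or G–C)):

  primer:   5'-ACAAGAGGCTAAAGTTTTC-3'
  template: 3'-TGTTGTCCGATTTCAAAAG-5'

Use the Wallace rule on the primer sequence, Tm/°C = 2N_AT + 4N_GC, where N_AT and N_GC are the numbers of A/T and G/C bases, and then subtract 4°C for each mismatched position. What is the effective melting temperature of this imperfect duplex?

48°C

Primer base counts: A=7, T=5, G=4, C=3 → A+T=12, G+C=7
Perfect-match Tm = 2(12) + 4(7) = 24 + 28 = 52°C
Mismatches (positions where the bases are not complementary): 1 (at position 5)
Effective Tm = 52 − 1×4 = 52 − 4 = 48°C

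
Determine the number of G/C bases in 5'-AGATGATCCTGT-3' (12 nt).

Scanning the sequence gives G=3, C=2, A=3, T=4.
Total G or C: 3 + 2 = 5

5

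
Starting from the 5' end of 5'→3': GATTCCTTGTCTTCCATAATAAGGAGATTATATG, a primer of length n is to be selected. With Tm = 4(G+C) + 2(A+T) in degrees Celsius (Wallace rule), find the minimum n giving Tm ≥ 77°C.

n = 29

First 28 bases: GATTCCTTGTCTTCCATAATAAGGAGAT → Tm = 76°C (< 77°C)
First 29 bases: GATTCCTTGTCTTCCATAATAAGGAGATT → Tm = 78°C (≥ 77°C)
Each additional base adds 2°C (A/T) or 4°C (G/C), so Tm is non-decreasing in n; n = 29 is the first length to reach 77°C.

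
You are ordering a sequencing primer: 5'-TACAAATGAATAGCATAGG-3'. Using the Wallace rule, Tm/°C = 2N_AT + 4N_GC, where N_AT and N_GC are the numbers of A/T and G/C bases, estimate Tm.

A=9, G=4, T=4, C=2
AT pairs contribute 13, GC pairs contribute 6.
Tm = 2×13 + 4×6 = 50°C

50°C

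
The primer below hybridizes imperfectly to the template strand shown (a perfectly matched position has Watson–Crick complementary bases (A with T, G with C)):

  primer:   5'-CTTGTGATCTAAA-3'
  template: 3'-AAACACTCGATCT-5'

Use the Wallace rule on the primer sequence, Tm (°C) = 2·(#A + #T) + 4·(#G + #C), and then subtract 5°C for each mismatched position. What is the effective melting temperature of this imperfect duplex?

Primer base counts: A=4, T=5, G=2, C=2 → A+T=9, G+C=4
Perfect-match Tm = 2(9) + 4(4) = 18 + 16 = 34°C
Mismatches (positions where the bases are not complementary): 3 (at positions 1, 8, 12)
Effective Tm = 34 − 3×5 = 34 − 15 = 19°C

19°C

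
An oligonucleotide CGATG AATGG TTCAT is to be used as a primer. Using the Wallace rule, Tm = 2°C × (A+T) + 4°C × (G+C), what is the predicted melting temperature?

Base counts: G=4, T=5, A=4, C=2
AT pairs contribute 9, GC pairs contribute 6.
Tm = 4·6 + 2·9 = 24 + 18 = 42°C

42°C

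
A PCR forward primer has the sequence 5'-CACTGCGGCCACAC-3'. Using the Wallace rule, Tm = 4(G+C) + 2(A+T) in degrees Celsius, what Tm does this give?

48°C

Scanning the sequence gives C=7, A=3, T=1, G=3.
AT pairs contribute 4, GC pairs contribute 10.
Tm = 4·10 + 2·4 = 40 + 8 = 48°C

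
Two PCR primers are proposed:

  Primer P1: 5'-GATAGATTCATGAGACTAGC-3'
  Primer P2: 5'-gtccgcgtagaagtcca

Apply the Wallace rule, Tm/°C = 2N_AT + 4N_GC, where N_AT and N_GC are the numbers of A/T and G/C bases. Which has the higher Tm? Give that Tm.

Primer P1: A+T=12, G+C=8 → Tm = 2(12)+4(8) = 56°C
Primer P2: A+T=7, G+C=10 → Tm = 2(7)+4(10) = 54°C
56°C vs 54°C → primer P1 is higher.

Primer P1, 56°C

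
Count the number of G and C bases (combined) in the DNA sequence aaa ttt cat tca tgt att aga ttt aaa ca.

A=12, C=3, G=2, T=12
Total G or C: 2 + 3 = 5

5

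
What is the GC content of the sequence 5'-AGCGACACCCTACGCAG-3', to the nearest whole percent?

65%

Base counts: G=4, A=5, C=7, T=1
G+C = 4 + 7 = 11 out of 17 bases
%GC = 11/17 × 100 = 64.71% ≈ 65%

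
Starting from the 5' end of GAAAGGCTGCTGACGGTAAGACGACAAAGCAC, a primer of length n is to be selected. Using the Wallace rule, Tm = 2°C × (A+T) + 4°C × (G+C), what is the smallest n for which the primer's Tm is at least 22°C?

n = 7

First 6 bases: GAAAGG → Tm = 18°C (< 22°C)
First 7 bases: GAAAGGC → Tm = 22°C (≥ 22°C)
Since every base adds ≥2°C, Tm only increases with n, so the threshold is first crossed at n = 7.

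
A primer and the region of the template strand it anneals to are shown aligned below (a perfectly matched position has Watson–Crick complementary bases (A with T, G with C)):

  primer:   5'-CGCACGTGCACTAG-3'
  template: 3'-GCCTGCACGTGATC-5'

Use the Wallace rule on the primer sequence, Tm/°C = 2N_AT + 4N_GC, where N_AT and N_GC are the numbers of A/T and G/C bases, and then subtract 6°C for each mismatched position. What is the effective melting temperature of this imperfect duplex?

Primer base counts: A=3, T=2, G=4, C=5 → A+T=5, G+C=9
Perfect-match Tm = 2(5) + 4(9) = 10 + 36 = 46°C
Mismatches (positions where the bases are not complementary): 1 (at position 3)
Effective Tm = 46 − 1×6 = 46 − 6 = 40°C

40°C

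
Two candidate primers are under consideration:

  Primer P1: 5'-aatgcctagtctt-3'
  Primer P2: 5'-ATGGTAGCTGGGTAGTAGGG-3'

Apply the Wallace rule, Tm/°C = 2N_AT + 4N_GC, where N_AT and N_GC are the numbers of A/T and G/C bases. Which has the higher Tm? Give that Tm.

Primer P1: A+T=8, G+C=5 → Tm = 2(8)+4(5) = 36°C
Primer P2: A+T=9, G+C=11 → Tm = 2(9)+4(11) = 62°C
36°C vs 62°C → primer P2 is higher.

Primer P2, 62°C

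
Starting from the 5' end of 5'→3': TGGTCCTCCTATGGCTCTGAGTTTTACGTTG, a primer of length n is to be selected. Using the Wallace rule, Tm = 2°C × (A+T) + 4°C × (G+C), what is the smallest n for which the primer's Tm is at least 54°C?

n = 17

First 16 bases: TGGTCCTCCTATGGCT → Tm = 50°C (< 54°C)
First 17 bases: TGGTCCTCCTATGGCTC → Tm = 54°C (≥ 54°C)
Since every base adds ≥2°C, Tm only increases with n, so the threshold is first crossed at n = 17.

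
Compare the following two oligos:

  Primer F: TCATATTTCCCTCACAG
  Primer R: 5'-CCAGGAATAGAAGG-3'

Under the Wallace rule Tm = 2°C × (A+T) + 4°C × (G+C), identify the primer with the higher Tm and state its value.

Primer F, 48°C

Primer F: A+T=10, G+C=7 → Tm = 2(10)+4(7) = 48°C
Primer R: A+T=7, G+C=7 → Tm = 2(7)+4(7) = 42°C
48°C vs 42°C → primer F is higher.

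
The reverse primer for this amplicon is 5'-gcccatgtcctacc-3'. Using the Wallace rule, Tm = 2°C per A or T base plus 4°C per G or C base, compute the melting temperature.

46°C

Scanning the sequence gives G=2, A=2, T=3, C=7.
A+T = 5, G+C = 9
Tm = 2×5 + 4×9 = 46°C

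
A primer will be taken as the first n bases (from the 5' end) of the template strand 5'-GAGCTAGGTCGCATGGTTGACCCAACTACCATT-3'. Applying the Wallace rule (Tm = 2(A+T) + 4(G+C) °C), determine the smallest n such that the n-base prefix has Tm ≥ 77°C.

n = 25

First 24 bases: GAGCTAGGTCGCATGGTTGACCCA → Tm = 76°C (< 77°C)
First 25 bases: GAGCTAGGTCGCATGGTTGACCCAA → Tm = 78°C (≥ 77°C)
Each additional base adds 2°C (A/T) or 4°C (G/C), so Tm is non-decreasing in n; n = 25 is the first length to reach 77°C.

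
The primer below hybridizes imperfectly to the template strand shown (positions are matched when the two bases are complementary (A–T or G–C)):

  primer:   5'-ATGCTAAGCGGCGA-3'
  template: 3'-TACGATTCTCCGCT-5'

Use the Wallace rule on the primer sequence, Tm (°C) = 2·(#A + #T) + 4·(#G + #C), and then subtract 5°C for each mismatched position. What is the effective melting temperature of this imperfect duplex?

Primer base counts: A=4, T=2, G=5, C=3 → A+T=6, G+C=8
Perfect-match Tm = 2(6) + 4(8) = 12 + 32 = 44°C
Mismatches (positions where the bases are not complementary): 1 (at position 9)
Effective Tm = 44 − 1×5 = 44 − 5 = 39°C

39°C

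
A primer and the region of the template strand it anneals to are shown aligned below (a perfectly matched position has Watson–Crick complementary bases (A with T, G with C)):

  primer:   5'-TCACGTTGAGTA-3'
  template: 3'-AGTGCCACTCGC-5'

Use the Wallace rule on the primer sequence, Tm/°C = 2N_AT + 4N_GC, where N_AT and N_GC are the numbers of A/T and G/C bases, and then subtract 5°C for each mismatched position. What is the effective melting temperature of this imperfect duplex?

19°C

Primer base counts: A=3, T=4, G=3, C=2 → A+T=7, G+C=5
Perfect-match Tm = 2(7) + 4(5) = 14 + 20 = 34°C
Mismatches (positions where the bases are not complementary): 3 (at positions 6, 11, 12)
Effective Tm = 34 − 3×5 = 34 − 15 = 19°C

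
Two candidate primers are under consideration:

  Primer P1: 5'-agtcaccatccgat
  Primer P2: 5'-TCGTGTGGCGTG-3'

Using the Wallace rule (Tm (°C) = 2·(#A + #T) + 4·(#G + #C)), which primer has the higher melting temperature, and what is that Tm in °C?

Primer P1, 42°C

Primer P1: A+T=7, G+C=7 → Tm = 2(7)+4(7) = 42°C
Primer P2: A+T=4, G+C=8 → Tm = 2(4)+4(8) = 40°C
42°C vs 40°C → primer P1 is higher.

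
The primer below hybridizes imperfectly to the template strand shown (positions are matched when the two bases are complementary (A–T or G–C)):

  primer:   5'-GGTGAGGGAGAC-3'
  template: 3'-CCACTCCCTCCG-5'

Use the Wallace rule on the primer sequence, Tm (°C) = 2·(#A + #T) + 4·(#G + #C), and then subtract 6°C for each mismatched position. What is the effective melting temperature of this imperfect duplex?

Primer base counts: A=3, T=1, G=7, C=1 → A+T=4, G+C=8
Perfect-match Tm = 2(4) + 4(8) = 8 + 32 = 40°C
Mismatches (positions where the bases are not complementary): 1 (at position 11)
Effective Tm = 40 − 1×6 = 40 − 6 = 34°C

34°C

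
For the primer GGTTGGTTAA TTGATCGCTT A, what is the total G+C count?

8

Counting bases: T=9, C=2, G=6, A=4
Total G or C: 6 + 2 = 8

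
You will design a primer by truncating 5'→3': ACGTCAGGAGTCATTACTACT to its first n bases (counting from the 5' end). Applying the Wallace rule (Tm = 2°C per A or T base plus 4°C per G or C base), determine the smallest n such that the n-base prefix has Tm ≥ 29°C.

n = 10

First 9 bases: ACGTCAGGA → Tm = 28°C (< 29°C)
First 10 bases: ACGTCAGGAG → Tm = 32°C (≥ 29°C)
Since every base adds ≥2°C, Tm only increases with n, so the threshold is first crossed at n = 10.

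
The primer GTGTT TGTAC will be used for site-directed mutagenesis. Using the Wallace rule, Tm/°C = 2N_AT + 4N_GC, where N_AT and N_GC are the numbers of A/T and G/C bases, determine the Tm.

Scanning the sequence gives A=1, T=5, G=3, C=1.
A+T = 6, G+C = 4
Tm = 2(6) + 4(4) = 12 + 16 = 28°C

28°C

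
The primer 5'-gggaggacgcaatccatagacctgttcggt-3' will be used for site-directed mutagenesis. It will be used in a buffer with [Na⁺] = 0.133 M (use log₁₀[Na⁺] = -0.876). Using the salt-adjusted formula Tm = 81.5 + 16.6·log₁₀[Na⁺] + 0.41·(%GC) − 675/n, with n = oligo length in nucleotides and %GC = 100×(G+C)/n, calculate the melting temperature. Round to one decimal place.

Length n = 30. Base counts: C=7, A=7, G=10, T=6
G+C = 17, so %GC = 17/30 × 100 = 56.667%
Salt term: 16.6 × (-0.876) = -14.542
GC term: 0.41 × 56.667 = 23.233; length term: −675/30 = −22.5
Tm = 81.5 + (-14.542) + 23.233 − 22.5 = 67.691 → 67.7°C

67.7°C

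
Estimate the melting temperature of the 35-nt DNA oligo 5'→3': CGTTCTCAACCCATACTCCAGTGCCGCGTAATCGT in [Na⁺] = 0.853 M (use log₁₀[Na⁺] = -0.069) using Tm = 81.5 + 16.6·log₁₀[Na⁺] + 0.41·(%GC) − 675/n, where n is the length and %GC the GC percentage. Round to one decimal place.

Length n = 35. Base counts: G=6, C=13, A=7, T=9
G+C = 19, so %GC = 19/35 × 100 = 54.286%
Salt term: 16.6 × (-0.069) = -1.145
GC term: 0.41 × 54.286 = 22.257; length term: −675/35 = −19.286
Tm = 81.5 + (-1.145) + 22.257 − 19.286 = 83.326 → 83.3°C

83.3°C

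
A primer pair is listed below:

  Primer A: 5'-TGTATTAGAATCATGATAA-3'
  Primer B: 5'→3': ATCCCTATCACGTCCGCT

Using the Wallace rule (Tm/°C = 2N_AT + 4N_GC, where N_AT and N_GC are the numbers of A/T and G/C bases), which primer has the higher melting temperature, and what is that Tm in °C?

Primer B, 56°C

Primer A: A+T=15, G+C=4 → Tm = 2(15)+4(4) = 46°C
Primer B: A+T=8, G+C=10 → Tm = 2(8)+4(10) = 56°C
46°C vs 56°C → primer B is higher.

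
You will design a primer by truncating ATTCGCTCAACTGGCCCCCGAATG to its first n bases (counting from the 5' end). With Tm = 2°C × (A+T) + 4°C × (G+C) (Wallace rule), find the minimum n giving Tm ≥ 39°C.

First 13 bases: ATTCGCTCAACTG → Tm = 38°C (< 39°C)
First 14 bases: ATTCGCTCAACTGG → Tm = 42°C (≥ 39°C)
Since every base adds ≥2°C, Tm only increases with n, so the threshold is first crossed at n = 14.

n = 14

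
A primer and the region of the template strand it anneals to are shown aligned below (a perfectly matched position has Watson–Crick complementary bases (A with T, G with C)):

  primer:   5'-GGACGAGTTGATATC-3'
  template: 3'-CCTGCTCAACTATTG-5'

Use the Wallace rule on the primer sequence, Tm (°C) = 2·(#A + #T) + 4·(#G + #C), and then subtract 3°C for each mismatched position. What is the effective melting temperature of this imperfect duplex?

Primer base counts: A=4, T=4, G=5, C=2 → A+T=8, G+C=7
Perfect-match Tm = 2(8) + 4(7) = 16 + 28 = 44°C
Mismatches (positions where the bases are not complementary): 1 (at position 14)
Effective Tm = 44 − 1×3 = 44 − 3 = 41°C

41°C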